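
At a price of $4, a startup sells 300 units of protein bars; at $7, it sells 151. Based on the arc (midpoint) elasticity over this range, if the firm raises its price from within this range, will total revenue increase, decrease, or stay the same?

Arc ε = (-149/3)(5.50/225.5) ≈ -1.211.
|ε| = 1.21 > 1, so demand is elastic. A price rise therefore reduces total revenue.

decrease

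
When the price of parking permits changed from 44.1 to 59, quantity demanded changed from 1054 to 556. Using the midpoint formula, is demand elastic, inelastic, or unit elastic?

elastic

Arc ε ≈ -2.140.
|ε| = 2.14 > 1.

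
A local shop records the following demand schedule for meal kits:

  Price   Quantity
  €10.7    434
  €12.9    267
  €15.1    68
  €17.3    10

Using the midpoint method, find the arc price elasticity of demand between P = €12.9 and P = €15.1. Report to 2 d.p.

At P = 12.9, Q = 267; at P = 15.1, Q = 68.
ΔQ = -199, ΔP = 2.2. Midpoints: P̄ = 14.00, Q̄ = 167.5.
ε = (ΔQ/ΔP)(P̄/Q̄) = (-199/2.2)(14.00/167.5).

-7.56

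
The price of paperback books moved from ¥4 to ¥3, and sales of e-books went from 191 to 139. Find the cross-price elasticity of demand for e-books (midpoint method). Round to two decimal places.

1.10

ΔQ_x = 139 − 191 = -52; ΔP_y = 3 − 4 = -1.
Midpoints: P̄_y = 3.50, Q̄_x = 165.0.
ε_xy = (ΔQ_x/ΔP_y)(P̄_y/Q̄_x) = (-52/-1)(3.50/165.0).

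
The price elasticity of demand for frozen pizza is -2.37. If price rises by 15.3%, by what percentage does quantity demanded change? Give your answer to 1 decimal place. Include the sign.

-36.3%

%ΔQ ≈ ε × %ΔP = (-2.37)(15.3%) = -36.26%.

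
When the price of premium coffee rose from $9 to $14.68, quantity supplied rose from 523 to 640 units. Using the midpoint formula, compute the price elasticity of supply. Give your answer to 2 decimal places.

0.42

ΔQ = 640 − 523 = 117; ΔP = 14.68 − 9 = 5.68.
Midpoints: P̄ = 11.84, Q̄ = 581.5.
ε_s = (ΔQ/ΔP)(P̄/Q̄) = (117/5.68)(11.84/581.5).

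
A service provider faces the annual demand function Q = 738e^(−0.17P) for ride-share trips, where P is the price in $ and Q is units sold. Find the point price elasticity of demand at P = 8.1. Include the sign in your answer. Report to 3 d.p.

-1.377

At P = 8.1, Q = 186.223.
dQ/dP = −0.17·738e^(−0.17P) = −0.17Q = -31.658.
ε = (dQ/dP)(P/Q) = (-31.658)(8.1/186.223).
|ε| > 1, so demand is elastic at this price.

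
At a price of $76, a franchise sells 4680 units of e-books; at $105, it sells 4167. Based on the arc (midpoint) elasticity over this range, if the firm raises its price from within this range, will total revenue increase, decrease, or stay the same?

increase

Arc ε = (-513/29)(90.50/4423.5) ≈ -0.362.
|ε| = 0.36 < 1, so demand is inelastic. A price rise therefore raises total revenue.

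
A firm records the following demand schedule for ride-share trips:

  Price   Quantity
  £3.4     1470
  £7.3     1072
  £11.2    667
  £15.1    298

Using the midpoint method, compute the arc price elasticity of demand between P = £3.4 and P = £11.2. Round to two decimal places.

-0.70

At P = 3.4, Q = 1470; at P = 11.2, Q = 667.
ΔQ = -803, ΔP = 7.8. Midpoints: P̄ = 7.30, Q̄ = 1068.5.
ε = (ΔQ/ΔP)(P̄/Q̄) = (-803/7.8)(7.30/1068.5).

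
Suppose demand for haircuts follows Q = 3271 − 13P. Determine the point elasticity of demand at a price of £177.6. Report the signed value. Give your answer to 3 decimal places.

-2.400

At P = 177.6, Q = 962.200.
dQ/dP = −13.
ε = (dQ/dP)(P/Q) = (-13)(177.6/962.200).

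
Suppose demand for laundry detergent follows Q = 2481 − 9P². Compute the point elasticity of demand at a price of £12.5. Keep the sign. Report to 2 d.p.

-2.62

At P = 12.5, Q = 1074.750.
dQ/dP = −18P = -225.
ε = (dQ/dP)(P/Q) = (-225)(12.5/1074.750).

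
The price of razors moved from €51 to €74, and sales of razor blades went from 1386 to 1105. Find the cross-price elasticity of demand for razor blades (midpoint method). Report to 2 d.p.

-0.61

ΔQ_x = 1105 − 1386 = -281; ΔP_y = 74 − 51 = 23.
Midpoints: P̄_y = 62.50, Q̄_x = 1245.5.
ε_xy = (ΔQ_x/ΔP_y)(P̄_y/Q̄_x) = (-281/23)(62.50/1245.5).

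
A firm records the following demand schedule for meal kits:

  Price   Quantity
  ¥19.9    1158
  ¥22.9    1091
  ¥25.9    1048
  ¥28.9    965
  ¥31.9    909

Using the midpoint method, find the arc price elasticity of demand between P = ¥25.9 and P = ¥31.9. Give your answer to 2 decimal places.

At P = 25.9, Q = 1048; at P = 31.9, Q = 909.
ΔQ = -139, ΔP = 6.0. Midpoints: P̄ = 28.90, Q̄ = 978.5.
ε = (ΔQ/ΔP)(P̄/Q̄) = (-139/6.0)(28.90/978.5).

-0.68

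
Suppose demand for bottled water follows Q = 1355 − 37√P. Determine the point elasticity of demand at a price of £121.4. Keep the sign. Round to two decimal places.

At P = 121.4, Q = 947.328.
dQ/dP = −37/(2√P) = -1.679.
ε = (dQ/dP)(P/Q) = (-1.679)(121.4/947.328).

-0.22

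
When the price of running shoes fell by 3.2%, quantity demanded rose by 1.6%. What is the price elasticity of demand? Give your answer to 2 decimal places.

-0.50

ε = %ΔQ / %ΔP = (1.6)/(-3.2) = -0.500.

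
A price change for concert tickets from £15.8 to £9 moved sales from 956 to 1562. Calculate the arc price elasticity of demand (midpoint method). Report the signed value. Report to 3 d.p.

-0.878

ΔQ = 1562 − 956 = 606; ΔP = 9 − 15.8 = -6.8.
Midpoints: P̄ = 12.40, Q̄ = 1259.0.
ε = (ΔQ/ΔP)(P̄/Q̄) = (606/-6.8)(12.40/1259.0).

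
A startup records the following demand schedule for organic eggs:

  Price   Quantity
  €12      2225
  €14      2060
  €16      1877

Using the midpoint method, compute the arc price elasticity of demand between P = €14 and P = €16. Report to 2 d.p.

At P = 14, Q = 2060; at P = 16, Q = 1877.
ΔQ = -183, ΔP = 2. Midpoints: P̄ = 15.00, Q̄ = 1968.5.
ε = (ΔQ/ΔP)(P̄/Q̄) = (-183/2)(15.00/1968.5).

-0.70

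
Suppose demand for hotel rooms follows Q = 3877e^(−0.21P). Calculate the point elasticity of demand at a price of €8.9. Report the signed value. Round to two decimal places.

-1.87

At P = 8.9, Q = 598.135.
dQ/dP = −0.21·3877e^(−0.21P) = −0.21Q = -125.608.
ε = (dQ/dP)(P/Q) = (-125.608)(8.9/598.135).
|ε| > 1, so demand is elastic at this price.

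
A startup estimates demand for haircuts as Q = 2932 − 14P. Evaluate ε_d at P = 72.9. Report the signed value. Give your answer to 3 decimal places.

-0.534

At P = 72.9, Q = 1911.400.
dQ/dP = −14.
ε = (dQ/dP)(P/Q) = (-14)(72.9/1911.400).
|ε| < 1, so demand is inelastic at this price.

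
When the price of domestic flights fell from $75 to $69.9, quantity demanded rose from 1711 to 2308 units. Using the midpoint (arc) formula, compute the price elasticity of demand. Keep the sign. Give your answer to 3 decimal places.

-4.220

ΔQ = 2308 − 1711 = 597; ΔP = 69.9 − 75 = -5.1.
Midpoints: P̄ = 72.45, Q̄ = 2009.5.
ε = (ΔQ/ΔP)(P̄/Q̄) = (597/-5.1)(72.45/2009.5).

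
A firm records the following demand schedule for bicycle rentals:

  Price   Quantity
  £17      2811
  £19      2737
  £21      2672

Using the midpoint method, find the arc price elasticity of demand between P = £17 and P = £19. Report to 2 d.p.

-0.24

At P = 17, Q = 2811; at P = 19, Q = 2737.
ΔQ = -74, ΔP = 2. Midpoints: P̄ = 18.00, Q̄ = 2774.0.
ε = (ΔQ/ΔP)(P̄/Q̄) = (-74/2)(18.00/2774.0).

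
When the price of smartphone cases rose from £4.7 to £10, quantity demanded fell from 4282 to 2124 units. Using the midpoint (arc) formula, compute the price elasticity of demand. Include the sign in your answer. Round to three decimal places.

-0.934

ΔQ = 2124 − 4282 = -2158; ΔP = 10 − 4.7 = 5.3.
Midpoints: P̄ = 7.35, Q̄ = 3203.0.
ε = (ΔQ/ΔP)(P̄/Q̄) = (-2158/5.3)(7.35/3203.0).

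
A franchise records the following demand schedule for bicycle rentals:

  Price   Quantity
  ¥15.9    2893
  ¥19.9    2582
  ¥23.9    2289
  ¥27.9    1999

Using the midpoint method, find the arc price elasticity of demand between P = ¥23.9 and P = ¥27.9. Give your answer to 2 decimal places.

-0.88

At P = 23.9, Q = 2289; at P = 27.9, Q = 1999.
ΔQ = -290, ΔP = 4.0. Midpoints: P̄ = 25.90, Q̄ = 2144.0.
ε = (ΔQ/ΔP)(P̄/Q̄) = (-290/4.0)(25.90/2144.0).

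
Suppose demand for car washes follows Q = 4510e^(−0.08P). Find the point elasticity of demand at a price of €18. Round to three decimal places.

-1.440

At P = 18, Q = 1068.544.
dQ/dP = −0.08·4510e^(−0.08P) = −0.08Q = -85.484.
ε = (dQ/dP)(P/Q) = (-85.484)(18/1068.544).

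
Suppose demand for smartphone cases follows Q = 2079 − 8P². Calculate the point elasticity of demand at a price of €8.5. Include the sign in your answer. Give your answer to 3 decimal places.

At P = 8.5, Q = 1501.
dQ/dP = −16P = -136.
ε = (dQ/dP)(P/Q) = (-136)(8.5/1501).
|ε| < 1, so demand is inelastic at this price.

-0.770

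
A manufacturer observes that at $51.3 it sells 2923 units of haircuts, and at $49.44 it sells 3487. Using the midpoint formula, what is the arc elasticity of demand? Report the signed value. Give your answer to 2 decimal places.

ΔQ = 3487 − 2923 = 564; ΔP = 49.44 − 51.3 = -1.86.
Midpoints: P̄ = 50.37, Q̄ = 3205.0.
ε = (ΔQ/ΔP)(P̄/Q̄) = (564/-1.86)(50.37/3205.0).

-4.77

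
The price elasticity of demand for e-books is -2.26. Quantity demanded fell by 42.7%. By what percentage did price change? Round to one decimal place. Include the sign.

%ΔP ≈ %ΔQ / ε = (-42.7%)/(-2.26) = 18.89%.

18.9%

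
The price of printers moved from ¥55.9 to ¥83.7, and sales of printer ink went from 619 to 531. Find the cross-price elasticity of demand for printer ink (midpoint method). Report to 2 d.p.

ΔQ_x = 531 − 619 = -88; ΔP_y = 83.7 − 55.9 = 27.8.
Midpoints: P̄_y = 69.80, Q̄_x = 575.0.
ε_xy = (ΔQ_x/ΔP_y)(P̄_y/Q̄_x) = (-88/27.8)(69.80/575.0).
ε_xy < 0, so the goods are complements.

-0.38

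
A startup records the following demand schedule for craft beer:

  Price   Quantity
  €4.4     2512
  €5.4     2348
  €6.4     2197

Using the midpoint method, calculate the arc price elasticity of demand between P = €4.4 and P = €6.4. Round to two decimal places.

At P = 4.4, Q = 2512; at P = 6.4, Q = 2197.
ΔQ = -315, ΔP = 2.0. Midpoints: P̄ = 5.40, Q̄ = 2354.5.
ε = (ΔQ/ΔP)(P̄/Q̄) = (-315/2.0)(5.40/2354.5).

-0.36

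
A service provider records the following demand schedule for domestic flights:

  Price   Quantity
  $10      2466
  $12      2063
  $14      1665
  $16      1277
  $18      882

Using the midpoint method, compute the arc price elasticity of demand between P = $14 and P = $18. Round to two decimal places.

At P = 14, Q = 1665; at P = 18, Q = 882.
ΔQ = -783, ΔP = 4. Midpoints: P̄ = 16.00, Q̄ = 1273.5.
ε = (ΔQ/ΔP)(P̄/Q̄) = (-783/4)(16.00/1273.5).

-2.46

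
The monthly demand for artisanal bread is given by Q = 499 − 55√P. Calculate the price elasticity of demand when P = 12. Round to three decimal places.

At P = 12, Q = 308.474.
dQ/dP = −55/(2√P) = -7.939.
ε = (dQ/dP)(P/Q) = (-7.939)(12/308.474).
|ε| < 1, so demand is inelastic at this price.

-0.309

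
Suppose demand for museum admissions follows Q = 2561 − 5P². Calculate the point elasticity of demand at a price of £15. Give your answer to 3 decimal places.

At P = 15, Q = 1436.
dQ/dP = −10P = -150.
ε = (dQ/dP)(P/Q) = (-150)(15/1436).
|ε| > 1, so demand is elastic at this price.

-1.567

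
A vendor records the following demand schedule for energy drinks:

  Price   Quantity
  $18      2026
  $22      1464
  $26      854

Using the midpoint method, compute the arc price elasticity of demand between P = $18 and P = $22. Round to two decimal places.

At P = 18, Q = 2026; at P = 22, Q = 1464.
ΔQ = -562, ΔP = 4. Midpoints: P̄ = 20.00, Q̄ = 1745.0.
ε = (ΔQ/ΔP)(P̄/Q̄) = (-562/4)(20.00/1745.0).

-1.61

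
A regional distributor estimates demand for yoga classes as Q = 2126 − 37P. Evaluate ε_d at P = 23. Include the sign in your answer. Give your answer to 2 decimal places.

At P = 23, Q = 1275.
dQ/dP = −37.
ε = (dQ/dP)(P/Q) = (-37)(23/1275).

-0.67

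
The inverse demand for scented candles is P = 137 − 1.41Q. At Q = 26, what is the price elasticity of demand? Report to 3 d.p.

-2.737

At Q = 26, P = 137 − 1.41(26) = 100.34.
dP/dQ = −1.41, so dQ/dP = 1/(−1.41) = -0.709.
ε = (dQ/dP)(P/Q) = (-0.709)(100.34/26).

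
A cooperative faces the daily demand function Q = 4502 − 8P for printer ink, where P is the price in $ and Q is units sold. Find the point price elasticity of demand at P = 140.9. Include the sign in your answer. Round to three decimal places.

-0.334

At P = 140.9, Q = 3374.800.
dQ/dP = −8.
ε = (dQ/dP)(P/Q) = (-8)(140.9/3374.800).
|ε| < 1, so demand is inelastic at this price.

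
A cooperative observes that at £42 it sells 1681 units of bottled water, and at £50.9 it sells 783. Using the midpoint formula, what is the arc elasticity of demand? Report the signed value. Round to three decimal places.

-3.804

ΔQ = 783 − 1681 = -898; ΔP = 50.9 − 42 = 8.9.
Midpoints: P̄ = 46.45, Q̄ = 1232.0.
ε = (ΔQ/ΔP)(P̄/Q̄) = (-898/8.9)(46.45/1232.0).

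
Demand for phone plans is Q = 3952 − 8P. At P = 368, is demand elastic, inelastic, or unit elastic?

elastic

Q = 1008, dQ/dP = -8.
ε = (dQ/dP)(P/Q) ≈ -2.921.
|ε| = 2.92 > 1.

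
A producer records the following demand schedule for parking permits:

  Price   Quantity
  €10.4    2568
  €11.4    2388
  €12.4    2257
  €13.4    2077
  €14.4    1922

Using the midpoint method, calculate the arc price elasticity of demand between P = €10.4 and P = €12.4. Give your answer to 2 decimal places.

-0.73

At P = 10.4, Q = 2568; at P = 12.4, Q = 2257.
ΔQ = -311, ΔP = 2.0. Midpoints: P̄ = 11.40, Q̄ = 2412.5.
ε = (ΔQ/ΔP)(P̄/Q̄) = (-311/2.0)(11.40/2412.5).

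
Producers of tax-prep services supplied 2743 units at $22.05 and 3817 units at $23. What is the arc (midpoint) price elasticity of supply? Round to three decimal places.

7.764

ΔQ = 3817 − 2743 = 1074; ΔP = 23 − 22.05 = 0.95.
Midpoints: P̄ = 22.52, Q̄ = 3280.0.
ε_s = (ΔQ/ΔP)(P̄/Q̄) = (1074/0.95)(22.52/3280.0).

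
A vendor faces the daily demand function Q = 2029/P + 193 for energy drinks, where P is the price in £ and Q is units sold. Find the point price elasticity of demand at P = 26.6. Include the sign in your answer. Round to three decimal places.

-0.283

At P = 26.6, Q = 269.278.
dQ/dP = −2029/P² = -2.868.
ε = (dQ/dP)(P/Q) = (-2.868)(26.6/269.278).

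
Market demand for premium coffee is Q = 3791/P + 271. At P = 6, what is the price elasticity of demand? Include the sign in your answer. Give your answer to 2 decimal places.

-0.70

At P = 6, Q = 902.833.
dQ/dP = −3791/P² = -105.306.
ε = (dQ/dP)(P/Q) = (-105.306)(6/902.833).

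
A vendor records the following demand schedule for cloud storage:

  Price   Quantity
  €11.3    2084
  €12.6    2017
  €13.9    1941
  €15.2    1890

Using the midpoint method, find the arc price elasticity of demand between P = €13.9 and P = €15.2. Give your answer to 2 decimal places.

-0.30

At P = 13.9, Q = 1941; at P = 15.2, Q = 1890.
ΔQ = -51, ΔP = 1.3. Midpoints: P̄ = 14.55, Q̄ = 1915.5.
ε = (ΔQ/ΔP)(P̄/Q̄) = (-51/1.3)(14.55/1915.5).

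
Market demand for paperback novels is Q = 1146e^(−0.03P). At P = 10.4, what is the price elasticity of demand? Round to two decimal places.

At P = 10.4, Q = 838.851.
dQ/dP = −0.03·1146e^(−0.03P) = −0.03Q = -25.166.
ε = (dQ/dP)(P/Q) = (-25.166)(10.4/838.851).
|ε| < 1, so demand is inelastic at this price.

-0.31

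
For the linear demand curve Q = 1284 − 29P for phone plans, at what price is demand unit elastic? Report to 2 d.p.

22.14

For linear demand Q = a − bP, ε = −bP/(a − bP). |ε| = 1 when bP = a − bP, i.e. P = a/(2b).
P = 1284/(2·29) = 1284/58 = 22.1379.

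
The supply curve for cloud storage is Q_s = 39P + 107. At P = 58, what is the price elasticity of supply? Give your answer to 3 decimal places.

0.955

At P = 58, Q_s = 2369.
dQ_s/dP = 39.
ε_s = (dQ_s/dP)(P/Q_s) = (39)(58/2369).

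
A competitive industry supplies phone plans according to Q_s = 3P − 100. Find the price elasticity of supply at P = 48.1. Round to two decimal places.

At P = 48.1, Q_s = 44.30.
dQ_s/dP = 3.
ε_s = (dQ_s/dP)(P/Q_s) = (3)(48.1/44.30).

3.26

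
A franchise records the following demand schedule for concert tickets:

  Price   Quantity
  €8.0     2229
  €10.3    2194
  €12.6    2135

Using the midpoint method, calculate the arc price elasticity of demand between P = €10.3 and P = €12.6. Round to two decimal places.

-0.14

At P = 10.3, Q = 2194; at P = 12.6, Q = 2135.
ΔQ = -59, ΔP = 2.3. Midpoints: P̄ = 11.45, Q̄ = 2164.5.
ε = (ΔQ/ΔP)(P̄/Q̄) = (-59/2.3)(11.45/2164.5).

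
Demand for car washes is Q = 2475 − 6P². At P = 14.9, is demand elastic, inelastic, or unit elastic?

elastic

Q = 1142.940, dQ/dP = -178.800.
ε = (dQ/dP)(P/Q) ≈ -2.331.
|ε| = 2.33 > 1.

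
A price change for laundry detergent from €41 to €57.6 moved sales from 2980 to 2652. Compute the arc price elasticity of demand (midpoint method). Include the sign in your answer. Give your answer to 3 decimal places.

-0.346

ΔQ = 2652 − 2980 = -328; ΔP = 57.6 − 41 = 16.6.
Midpoints: P̄ = 49.30, Q̄ = 2816.0.
ε = (ΔQ/ΔP)(P̄/Q̄) = (-328/16.6)(49.30/2816.0).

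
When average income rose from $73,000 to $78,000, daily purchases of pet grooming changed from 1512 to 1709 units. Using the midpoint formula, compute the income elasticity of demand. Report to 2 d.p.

ΔQ = 197, ΔI = 5000. Midpoints: Ī = 75,500, Q̄ = 1610.5.
ε_I = (ΔQ/ΔI)(Ī/Q̄) = (197/5000)(75500/1610.5).
ε_I > 0, so the good is normal.

1.85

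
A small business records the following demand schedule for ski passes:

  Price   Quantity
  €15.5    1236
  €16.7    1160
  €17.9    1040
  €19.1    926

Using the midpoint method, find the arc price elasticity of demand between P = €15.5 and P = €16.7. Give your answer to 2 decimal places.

-0.85

At P = 15.5, Q = 1236; at P = 16.7, Q = 1160.
ΔQ = -76, ΔP = 1.2. Midpoints: P̄ = 16.10, Q̄ = 1198.0.
ε = (ΔQ/ΔP)(P̄/Q̄) = (-76/1.2)(16.10/1198.0).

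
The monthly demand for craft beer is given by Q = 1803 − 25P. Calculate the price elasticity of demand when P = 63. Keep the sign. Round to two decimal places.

-6.91

At P = 63, Q = 228.
dQ/dP = −25.
ε = (dQ/dP)(P/Q) = (-25)(63/228).
|ε| > 1, so demand is elastic at this price.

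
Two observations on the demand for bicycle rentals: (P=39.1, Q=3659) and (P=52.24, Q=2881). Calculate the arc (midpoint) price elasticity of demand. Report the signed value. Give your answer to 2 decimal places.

-0.83

ΔQ = 2881 − 3659 = -778; ΔP = 52.24 − 39.1 = 13.14.
Midpoints: P̄ = 45.67, Q̄ = 3270.0.
ε = (ΔQ/ΔP)(P̄/Q̄) = (-778/13.14)(45.67/3270.0).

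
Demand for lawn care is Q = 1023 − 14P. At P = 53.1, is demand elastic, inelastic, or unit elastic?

elastic

Q = 279.600, dQ/dP = -14.
ε = (dQ/dP)(P/Q) ≈ -2.659.
|ε| = 2.66 > 1.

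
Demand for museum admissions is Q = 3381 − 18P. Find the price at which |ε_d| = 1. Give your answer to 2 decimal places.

For linear demand Q = a − bP, ε = −bP/(a − bP). |ε| = 1 when bP = a − bP, i.e. P = a/(2b).
P = 3381/(2·18) = 3381/36 = 93.9167.

93.92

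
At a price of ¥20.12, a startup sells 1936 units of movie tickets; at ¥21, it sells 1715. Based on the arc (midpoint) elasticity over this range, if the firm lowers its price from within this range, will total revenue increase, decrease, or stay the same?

Arc ε = (-221/0.88)(20.56/1825.5) ≈ -2.828.
|ε| = 2.83 > 1, so demand is elastic. A price cut therefore raises total revenue.

increase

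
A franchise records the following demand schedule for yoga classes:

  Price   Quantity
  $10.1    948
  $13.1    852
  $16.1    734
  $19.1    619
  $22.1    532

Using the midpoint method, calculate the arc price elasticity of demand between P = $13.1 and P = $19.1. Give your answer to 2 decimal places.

At P = 13.1, Q = 852; at P = 19.1, Q = 619.
ΔQ = -233, ΔP = 6.0. Midpoints: P̄ = 16.10, Q̄ = 735.5.
ε = (ΔQ/ΔP)(P̄/Q̄) = (-233/6.0)(16.10/735.5).

-0.85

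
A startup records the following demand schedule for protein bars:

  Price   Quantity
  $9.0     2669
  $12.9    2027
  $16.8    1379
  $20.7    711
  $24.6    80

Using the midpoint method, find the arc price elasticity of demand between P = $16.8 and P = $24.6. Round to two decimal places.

At P = 16.8, Q = 1379; at P = 24.6, Q = 80.
ΔQ = -1299, ΔP = 7.8. Midpoints: P̄ = 20.70, Q̄ = 729.5.
ε = (ΔQ/ΔP)(P̄/Q̄) = (-1299/7.8)(20.70/729.5).

-4.73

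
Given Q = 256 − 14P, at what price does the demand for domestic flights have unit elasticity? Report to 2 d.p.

9.14

For linear demand Q = a − bP, ε = −bP/(a − bP). |ε| = 1 when bP = a − bP, i.e. P = a/(2b).
P = 256/(2·14) = 256/28 = 9.1429.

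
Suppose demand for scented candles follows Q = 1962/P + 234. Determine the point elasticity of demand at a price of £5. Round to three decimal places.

-0.626

At P = 5, Q = 626.400.
dQ/dP = −1962/P² = -78.480.
ε = (dQ/dP)(P/Q) = (-78.480)(5/626.400).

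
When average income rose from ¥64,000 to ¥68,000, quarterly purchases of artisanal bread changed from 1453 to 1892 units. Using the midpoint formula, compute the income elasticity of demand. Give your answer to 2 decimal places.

4.33

ΔQ = 439, ΔI = 4000. Midpoints: Ī = 66,000, Q̄ = 1672.5.
ε_I = (ΔQ/ΔI)(Ī/Q̄) = (439/4000)(66000/1672.5).
ε_I > 0, so the good is normal.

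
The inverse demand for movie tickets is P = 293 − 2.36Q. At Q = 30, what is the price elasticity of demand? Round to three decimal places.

-3.138

At Q = 30, P = 293 − 2.36(30) = 222.20.
dP/dQ = −2.36, so dQ/dP = 1/(−2.36) = -0.424.
ε = (dQ/dP)(P/Q) = (-0.424)(222.20/30).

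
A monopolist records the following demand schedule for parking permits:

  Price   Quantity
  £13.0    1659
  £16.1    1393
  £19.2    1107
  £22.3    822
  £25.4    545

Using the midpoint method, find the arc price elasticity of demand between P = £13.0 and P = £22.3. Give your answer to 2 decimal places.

-1.28

At P = 13.0, Q = 1659; at P = 22.3, Q = 822.
ΔQ = -837, ΔP = 9.3. Midpoints: P̄ = 17.65, Q̄ = 1240.5.
ε = (ΔQ/ΔP)(P̄/Q̄) = (-837/9.3)(17.65/1240.5).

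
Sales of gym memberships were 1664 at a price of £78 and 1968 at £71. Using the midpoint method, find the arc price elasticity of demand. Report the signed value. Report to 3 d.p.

-1.782

ΔQ = 1968 − 1664 = 304; ΔP = 71 − 78 = -7.
Midpoints: P̄ = 74.50, Q̄ = 1816.0.
ε = (ΔQ/ΔP)(P̄/Q̄) = (304/-7)(74.50/1816.0).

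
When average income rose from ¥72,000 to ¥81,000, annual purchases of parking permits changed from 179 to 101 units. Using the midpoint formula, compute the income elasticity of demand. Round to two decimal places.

ΔQ = -78, ΔI = 9000. Midpoints: Ī = 76,500, Q̄ = 140.0.
ε_I = (ΔQ/ΔI)(Ī/Q̄) = (-78/9000)(76500/140.0).

-4.74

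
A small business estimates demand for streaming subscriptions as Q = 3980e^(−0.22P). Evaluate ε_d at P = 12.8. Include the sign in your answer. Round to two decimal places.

At P = 12.8, Q = 238.182.
dQ/dP = −0.22·3980e^(−0.22P) = −0.22Q = -52.400.
ε = (dQ/dP)(P/Q) = (-52.400)(12.8/238.182).
|ε| > 1, so demand is elastic at this price.

-2.82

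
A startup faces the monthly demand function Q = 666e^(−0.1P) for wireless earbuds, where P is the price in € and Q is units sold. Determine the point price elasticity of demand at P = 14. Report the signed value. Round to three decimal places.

At P = 14, Q = 164.234.
dQ/dP = −0.1·666e^(−0.1P) = −0.1Q = -16.423.
ε = (dQ/dP)(P/Q) = (-16.423)(14/164.234).

-1.400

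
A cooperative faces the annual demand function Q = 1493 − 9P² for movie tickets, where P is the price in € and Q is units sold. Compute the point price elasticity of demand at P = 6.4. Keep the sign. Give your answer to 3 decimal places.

At P = 6.4, Q = 1124.360.
dQ/dP = −18P = -115.200.
ε = (dQ/dP)(P/Q) = (-115.200)(6.4/1124.360).

-0.656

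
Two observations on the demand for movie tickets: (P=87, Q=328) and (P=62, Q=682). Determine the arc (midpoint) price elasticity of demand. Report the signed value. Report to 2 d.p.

ΔQ = 682 − 328 = 354; ΔP = 62 − 87 = -25.
Midpoints: P̄ = 74.50, Q̄ = 505.0.
ε = (ΔQ/ΔP)(P̄/Q̄) = (354/-25)(74.50/505.0).

-2.09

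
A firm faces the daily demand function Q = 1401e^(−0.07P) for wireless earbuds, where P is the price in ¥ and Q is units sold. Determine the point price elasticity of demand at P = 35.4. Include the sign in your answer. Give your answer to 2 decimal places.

At P = 35.4, Q = 117.559.
dQ/dP = −0.07·1401e^(−0.07P) = −0.07Q = -8.229.
ε = (dQ/dP)(P/Q) = (-8.229)(35.4/117.559).

-2.48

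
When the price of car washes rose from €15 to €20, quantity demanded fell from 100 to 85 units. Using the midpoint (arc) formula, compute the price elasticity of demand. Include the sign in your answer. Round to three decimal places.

ΔQ = 85 − 100 = -15; ΔP = 20 − 15 = 5.
Midpoints: P̄ = 17.50, Q̄ = 92.5.
ε = (ΔQ/ΔP)(P̄/Q̄) = (-15/5)(17.50/92.5).

-0.568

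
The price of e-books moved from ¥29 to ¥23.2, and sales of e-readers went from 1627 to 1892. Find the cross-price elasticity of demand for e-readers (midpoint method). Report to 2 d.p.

-0.68

ΔQ_x = 1892 − 1627 = 265; ΔP_y = 23.2 − 29 = -5.8.
Midpoints: P̄_y = 26.10, Q̄_x = 1759.5.
ε_xy = (ΔQ_x/ΔP_y)(P̄_y/Q̄_x) = (265/-5.8)(26.10/1759.5).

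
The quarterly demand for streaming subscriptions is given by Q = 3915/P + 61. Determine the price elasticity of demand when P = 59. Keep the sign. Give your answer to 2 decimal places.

-0.52

At P = 59, Q = 127.356.
dQ/dP = −3915/P² = -1.125.
ε = (dQ/dP)(P/Q) = (-1.125)(59/127.356).
|ε| < 1, so demand is inelastic at this price.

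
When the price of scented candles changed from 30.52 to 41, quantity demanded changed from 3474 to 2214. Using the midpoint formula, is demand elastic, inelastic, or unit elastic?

elastic

Arc ε ≈ -1.512.
|ε| = 1.51 > 1.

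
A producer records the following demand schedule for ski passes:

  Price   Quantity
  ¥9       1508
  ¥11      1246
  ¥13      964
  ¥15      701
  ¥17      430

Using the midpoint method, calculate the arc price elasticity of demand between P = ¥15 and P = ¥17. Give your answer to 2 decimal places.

-3.83

At P = 15, Q = 701; at P = 17, Q = 430.
ΔQ = -271, ΔP = 2. Midpoints: P̄ = 16.00, Q̄ = 565.5.
ε = (ΔQ/ΔP)(P̄/Q̄) = (-271/2)(16.00/565.5).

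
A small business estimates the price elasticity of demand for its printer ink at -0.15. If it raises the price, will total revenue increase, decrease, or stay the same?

|ε| = 0.15 < 1, so demand is inelastic. A price rise therefore raises total revenue.

increase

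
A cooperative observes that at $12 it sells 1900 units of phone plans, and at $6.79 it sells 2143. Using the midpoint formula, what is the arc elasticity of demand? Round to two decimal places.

-0.22

ΔQ = 2143 − 1900 = 243; ΔP = 6.79 − 12 = -5.21.
Midpoints: P̄ = 9.39, Q̄ = 2021.5.
ε = (ΔQ/ΔP)(P̄/Q̄) = (243/-5.21)(9.39/2021.5).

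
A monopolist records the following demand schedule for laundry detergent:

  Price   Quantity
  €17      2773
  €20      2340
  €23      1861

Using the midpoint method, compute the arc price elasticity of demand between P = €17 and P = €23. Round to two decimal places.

-1.31

At P = 17, Q = 2773; at P = 23, Q = 1861.
ΔQ = -912, ΔP = 6. Midpoints: P̄ = 20.00, Q̄ = 2317.0.
ε = (ΔQ/ΔP)(P̄/Q̄) = (-912/6)(20.00/2317.0).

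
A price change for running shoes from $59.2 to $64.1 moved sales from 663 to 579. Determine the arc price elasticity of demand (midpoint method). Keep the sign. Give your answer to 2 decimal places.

ΔQ = 579 − 663 = -84; ΔP = 64.1 − 59.2 = 4.9.
Midpoints: P̄ = 61.65, Q̄ = 621.0.
ε = (ΔQ/ΔP)(P̄/Q̄) = (-84/4.9)(61.65/621.0).

-1.70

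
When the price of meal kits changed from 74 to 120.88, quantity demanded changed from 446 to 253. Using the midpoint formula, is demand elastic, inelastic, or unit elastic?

Arc ε ≈ -1.148.
|ε| = 1.15 > 1.

elastic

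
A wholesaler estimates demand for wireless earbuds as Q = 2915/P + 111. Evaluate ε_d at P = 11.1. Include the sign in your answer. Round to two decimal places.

-0.70

At P = 11.1, Q = 373.613.
dQ/dP = −2915/P² = -23.659.
ε = (dQ/dP)(P/Q) = (-23.659)(11.1/373.613).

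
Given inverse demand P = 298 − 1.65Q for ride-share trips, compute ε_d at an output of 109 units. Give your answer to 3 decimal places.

At Q = 109, P = 298 − 1.65(109) = 118.15.
dP/dQ = −1.65, so dQ/dP = 1/(−1.65) = -0.606.
ε = (dQ/dP)(P/Q) = (-0.606)(118.15/109).

-0.657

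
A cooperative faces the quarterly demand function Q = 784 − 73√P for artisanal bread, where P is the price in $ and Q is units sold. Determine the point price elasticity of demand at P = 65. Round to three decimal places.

At P = 65, Q = 195.455.
dQ/dP = −73/(2√P) = -4.527.
ε = (dQ/dP)(P/Q) = (-4.527)(65/195.455).
|ε| > 1, so demand is elastic at this price.

-1.506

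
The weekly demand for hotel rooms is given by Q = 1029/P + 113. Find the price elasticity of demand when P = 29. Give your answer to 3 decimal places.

At P = 29, Q = 148.483.
dQ/dP = −1029/P² = -1.224.
ε = (dQ/dP)(P/Q) = (-1.224)(29/148.483).
|ε| < 1, so demand is inelastic at this price.

-0.239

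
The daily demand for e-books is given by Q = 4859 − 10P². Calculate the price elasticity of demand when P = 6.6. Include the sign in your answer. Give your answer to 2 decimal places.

At P = 6.6, Q = 4423.400.
dQ/dP = −20P = -132.
ε = (dQ/dP)(P/Q) = (-132)(6.6/4423.400).

-0.20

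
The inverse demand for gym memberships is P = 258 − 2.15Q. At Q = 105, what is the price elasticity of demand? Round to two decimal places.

-0.14

At Q = 105, P = 258 − 2.15(105) = 32.25.
dP/dQ = −2.15, so dQ/dP = 1/(−2.15) = -0.465.
ε = (dQ/dP)(P/Q) = (-0.465)(32.25/105).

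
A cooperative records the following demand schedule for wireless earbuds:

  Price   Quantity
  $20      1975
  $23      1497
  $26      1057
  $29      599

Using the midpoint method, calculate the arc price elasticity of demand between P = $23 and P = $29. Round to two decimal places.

-3.71

At P = 23, Q = 1497; at P = 29, Q = 599.
ΔQ = -898, ΔP = 6. Midpoints: P̄ = 26.00, Q̄ = 1048.0.
ε = (ΔQ/ΔP)(P̄/Q̄) = (-898/6)(26.00/1048.0).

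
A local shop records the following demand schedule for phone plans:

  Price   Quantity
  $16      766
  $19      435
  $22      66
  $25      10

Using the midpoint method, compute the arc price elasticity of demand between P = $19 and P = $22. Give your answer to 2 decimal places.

-10.07

At P = 19, Q = 435; at P = 22, Q = 66.
ΔQ = -369, ΔP = 3. Midpoints: P̄ = 20.50, Q̄ = 250.5.
ε = (ΔQ/ΔP)(P̄/Q̄) = (-369/3)(20.50/250.5).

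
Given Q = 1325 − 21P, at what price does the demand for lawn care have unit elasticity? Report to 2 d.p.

For linear demand Q = a − bP, ε = −bP/(a − bP). |ε| = 1 when bP = a − bP, i.e. P = a/(2b).
P = 1325/(2·21) = 1325/42 = 31.5476.

31.55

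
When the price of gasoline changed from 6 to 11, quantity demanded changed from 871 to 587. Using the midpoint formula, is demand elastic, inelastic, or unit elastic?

inelastic

Arc ε ≈ -0.662.
|ε| = 0.66 < 1.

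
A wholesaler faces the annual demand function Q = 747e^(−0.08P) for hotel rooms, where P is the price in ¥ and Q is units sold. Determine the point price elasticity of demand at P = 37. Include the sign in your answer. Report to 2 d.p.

At P = 37, Q = 38.709.
dQ/dP = −0.08·747e^(−0.08P) = −0.08Q = -3.097.
ε = (dQ/dP)(P/Q) = (-3.097)(37/38.709).
|ε| > 1, so demand is elastic at this price.

-2.96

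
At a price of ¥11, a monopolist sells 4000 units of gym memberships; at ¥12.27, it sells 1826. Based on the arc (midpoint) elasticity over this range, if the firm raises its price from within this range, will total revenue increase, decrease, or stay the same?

Arc ε = (-2174/1.27)(11.63/2913.0) ≈ -6.837.
|ε| = 6.84 > 1, so demand is elastic. A price rise therefore reduces total revenue.

decrease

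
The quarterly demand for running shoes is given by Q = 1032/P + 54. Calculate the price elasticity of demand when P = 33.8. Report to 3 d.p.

-0.361

At P = 33.8, Q = 84.533.
dQ/dP = −1032/P² = -0.903.
ε = (dQ/dP)(P/Q) = (-0.903)(33.8/84.533).
|ε| < 1, so demand is inelastic at this price.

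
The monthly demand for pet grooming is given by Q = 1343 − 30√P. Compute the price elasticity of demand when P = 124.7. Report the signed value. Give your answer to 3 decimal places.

-0.166

At P = 124.7, Q = 1007.993.
dQ/dP = −30/(2√P) = -1.343.
ε = (dQ/dP)(P/Q) = (-1.343)(124.7/1007.993).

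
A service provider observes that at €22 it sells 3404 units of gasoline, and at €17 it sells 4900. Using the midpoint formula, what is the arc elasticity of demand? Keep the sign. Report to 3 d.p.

ΔQ = 4900 − 3404 = 1496; ΔP = 17 − 22 = -5.
Midpoints: P̄ = 19.50, Q̄ = 4152.0.
ε = (ΔQ/ΔP)(P̄/Q̄) = (1496/-5)(19.50/4152.0).

-1.405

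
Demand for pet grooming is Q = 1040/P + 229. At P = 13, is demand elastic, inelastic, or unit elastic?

inelastic

Q = 309, dQ/dP = -6.154.
ε = (dQ/dP)(P/Q) ≈ -0.259.
|ε| = 0.26 < 1.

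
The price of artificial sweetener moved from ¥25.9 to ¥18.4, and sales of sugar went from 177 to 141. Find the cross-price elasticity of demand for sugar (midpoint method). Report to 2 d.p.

0.67

ΔQ_x = 141 − 177 = -36; ΔP_y = 18.4 − 25.9 = -7.5.
Midpoints: P̄_y = 22.15, Q̄_x = 159.0.
ε_xy = (ΔQ_x/ΔP_y)(P̄_y/Q̄_x) = (-36/-7.5)(22.15/159.0).
ε_xy > 0, so the goods are substitutes.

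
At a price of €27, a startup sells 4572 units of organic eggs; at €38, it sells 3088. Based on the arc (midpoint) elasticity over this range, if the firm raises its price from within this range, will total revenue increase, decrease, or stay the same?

decrease

Arc ε = (-1484/11)(32.50/3830.0) ≈ -1.145.
|ε| = 1.14 > 1, so demand is elastic. A price rise therefore reduces total revenue.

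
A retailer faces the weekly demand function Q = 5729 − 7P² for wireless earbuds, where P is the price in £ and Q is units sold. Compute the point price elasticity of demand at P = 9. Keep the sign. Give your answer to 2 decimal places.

At P = 9, Q = 5162.
dQ/dP = −14P = -126.
ε = (dQ/dP)(P/Q) = (-126)(9/5162).
|ε| < 1, so demand is inelastic at this price.

-0.22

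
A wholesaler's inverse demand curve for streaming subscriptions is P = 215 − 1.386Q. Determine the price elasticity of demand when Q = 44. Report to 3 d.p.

-2.526

At Q = 44, P = 215 − 1.386(44) = 154.02.
dP/dQ = −1.386, so dQ/dP = 1/(−1.386) = -0.722.
ε = (dQ/dP)(P/Q) = (-0.722)(154.02/44).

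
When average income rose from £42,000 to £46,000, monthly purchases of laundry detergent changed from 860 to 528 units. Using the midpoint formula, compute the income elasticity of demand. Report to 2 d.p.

ΔQ = -332, ΔI = 4000. Midpoints: Ī = 44,000, Q̄ = 694.0.
ε_I = (ΔQ/ΔI)(Ī/Q̄) = (-332/4000)(44000/694.0).

-5.26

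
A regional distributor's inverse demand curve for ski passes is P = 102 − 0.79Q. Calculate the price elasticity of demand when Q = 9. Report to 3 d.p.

-13.346

At Q = 9, P = 102 − 0.79(9) = 94.89.
dP/dQ = −0.79, so dQ/dP = 1/(−0.79) = -1.266.
ε = (dQ/dP)(P/Q) = (-1.266)(94.89/9).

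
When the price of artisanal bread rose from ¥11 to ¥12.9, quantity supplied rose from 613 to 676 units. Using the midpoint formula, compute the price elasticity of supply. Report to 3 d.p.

0.615

ΔQ = 676 − 613 = 63; ΔP = 12.9 − 11 = 1.9.
Midpoints: P̄ = 11.95, Q̄ = 644.5.
ε_s = (ΔQ/ΔP)(P̄/Q̄) = (63/1.9)(11.95/644.5).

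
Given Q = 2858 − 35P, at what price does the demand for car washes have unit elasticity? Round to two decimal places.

40.83

For linear demand Q = a − bP, ε = −bP/(a − bP). |ε| = 1 when bP = a − bP, i.e. P = a/(2b).
P = 2858/(2·35) = 2858/70 = 40.8286.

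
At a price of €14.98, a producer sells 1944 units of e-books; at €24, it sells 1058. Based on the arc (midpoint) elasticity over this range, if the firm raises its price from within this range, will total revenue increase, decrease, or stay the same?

decrease

Arc ε = (-886/9.02)(19.49/1501.0) ≈ -1.275.
|ε| = 1.28 > 1, so demand is elastic. A price rise therefore reduces total revenue.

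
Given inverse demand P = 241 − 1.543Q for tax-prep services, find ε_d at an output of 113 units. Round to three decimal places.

At Q = 113, P = 241 − 1.543(113) = 66.64.
dP/dQ = −1.543, so dQ/dP = 1/(−1.543) = -0.648.
ε = (dQ/dP)(P/Q) = (-0.648)(66.64/113).

-0.382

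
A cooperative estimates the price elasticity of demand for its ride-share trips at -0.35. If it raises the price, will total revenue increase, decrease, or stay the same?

|ε| = 0.35 < 1, so demand is inelastic. A price rise therefore raises total revenue.

increase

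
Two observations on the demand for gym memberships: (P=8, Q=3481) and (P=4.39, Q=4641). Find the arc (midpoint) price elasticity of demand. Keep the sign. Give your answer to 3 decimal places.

-0.490

ΔQ = 4641 − 3481 = 1160; ΔP = 4.39 − 8 = -3.61.
Midpoints: P̄ = 6.20, Q̄ = 4061.0.
ε = (ΔQ/ΔP)(P̄/Q̄) = (1160/-3.61)(6.20/4061.0).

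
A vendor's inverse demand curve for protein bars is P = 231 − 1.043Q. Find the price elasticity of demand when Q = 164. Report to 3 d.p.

At Q = 164, P = 231 − 1.043(164) = 59.95.
dP/dQ = −1.043, so dQ/dP = 1/(−1.043) = -0.959.
ε = (dQ/dP)(P/Q) = (-0.959)(59.95/164).

-0.350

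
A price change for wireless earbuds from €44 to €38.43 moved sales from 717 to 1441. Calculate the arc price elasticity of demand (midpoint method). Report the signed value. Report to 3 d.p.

-4.965

ΔQ = 1441 − 717 = 724; ΔP = 38.43 − 44 = -5.57.
Midpoints: P̄ = 41.22, Q̄ = 1079.0.
ε = (ΔQ/ΔP)(P̄/Q̄) = (724/-5.57)(41.22/1079.0).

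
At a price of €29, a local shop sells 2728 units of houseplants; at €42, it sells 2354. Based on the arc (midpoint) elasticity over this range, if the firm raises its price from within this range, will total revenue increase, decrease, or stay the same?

increase

Arc ε = (-374/13)(35.50/2541.0) ≈ -0.402.
|ε| = 0.40 < 1, so demand is inelastic. A price rise therefore raises total revenue.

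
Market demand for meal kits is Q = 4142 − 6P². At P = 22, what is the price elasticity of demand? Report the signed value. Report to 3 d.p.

At P = 22, Q = 1238.
dQ/dP = −12P = -264.
ε = (dQ/dP)(P/Q) = (-264)(22/1238).
|ε| > 1, so demand is elastic at this price.

-4.691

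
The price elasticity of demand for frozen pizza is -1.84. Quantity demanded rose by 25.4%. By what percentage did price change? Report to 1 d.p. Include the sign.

-13.8%

%ΔP ≈ %ΔQ / ε = (25.4%)/(-1.84) = -13.80%.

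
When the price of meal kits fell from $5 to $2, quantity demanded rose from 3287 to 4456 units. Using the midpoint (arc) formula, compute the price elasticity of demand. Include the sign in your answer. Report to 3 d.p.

-0.352

ΔQ = 4456 − 3287 = 1169; ΔP = 2 − 5 = -3.
Midpoints: P̄ = 3.50, Q̄ = 3871.5.
ε = (ΔQ/ΔP)(P̄/Q̄) = (1169/-3)(3.50/3871.5).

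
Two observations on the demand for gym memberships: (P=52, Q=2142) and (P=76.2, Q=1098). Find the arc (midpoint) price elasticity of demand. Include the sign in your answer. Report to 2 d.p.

-1.71

ΔQ = 1098 − 2142 = -1044; ΔP = 76.2 − 52 = 24.2.
Midpoints: P̄ = 64.10, Q̄ = 1620.0.
ε = (ΔQ/ΔP)(P̄/Q̄) = (-1044/24.2)(64.10/1620.0).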